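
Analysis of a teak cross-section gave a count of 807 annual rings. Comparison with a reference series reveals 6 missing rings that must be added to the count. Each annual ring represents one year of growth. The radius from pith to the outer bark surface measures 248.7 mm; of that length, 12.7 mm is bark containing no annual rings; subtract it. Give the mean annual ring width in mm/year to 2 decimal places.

After corrections the count is 807 + 6 = 813 annual rings.
Net length = 248.7 − 12.7 = 236.0 mm.
236.0 mm over 813 years gives 236.0 / 813 ≈ 0.29 mm/year.

0.29 mm/year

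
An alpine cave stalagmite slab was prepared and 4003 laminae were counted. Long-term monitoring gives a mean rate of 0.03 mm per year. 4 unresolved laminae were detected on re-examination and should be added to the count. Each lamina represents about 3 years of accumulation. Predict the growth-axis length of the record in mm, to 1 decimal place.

Adjusted count: 4003 + 4 = 4007 laminae.
Multiplying by 3 years per lamina: 4007 × 3 = 12021 years.
Length ≈ 0.03 × 12021 = 360.6 mm.

360.6 mm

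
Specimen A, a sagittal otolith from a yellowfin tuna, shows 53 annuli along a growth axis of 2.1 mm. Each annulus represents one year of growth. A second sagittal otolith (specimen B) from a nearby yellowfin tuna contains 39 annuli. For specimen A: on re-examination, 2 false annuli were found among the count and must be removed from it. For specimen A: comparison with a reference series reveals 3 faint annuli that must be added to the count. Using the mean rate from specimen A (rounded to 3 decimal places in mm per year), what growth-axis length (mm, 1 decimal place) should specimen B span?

1.5 mm

Specimen A: after corrections the count is 53 − 2 + 3 = 54 annuli.
A: Extension rate ≈ 2.1 / 54 = 0.039 mm/year.
B's length ≈ 0.039 × 39 = 1.5 mm.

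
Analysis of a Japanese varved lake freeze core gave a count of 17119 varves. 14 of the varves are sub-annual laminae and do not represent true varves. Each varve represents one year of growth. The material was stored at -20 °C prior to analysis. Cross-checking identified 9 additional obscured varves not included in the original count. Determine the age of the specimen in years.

17114 years

Adjusted count: 17119 − 14 + 9 = 17114 varves.
At one varve per year, that is 17114 years.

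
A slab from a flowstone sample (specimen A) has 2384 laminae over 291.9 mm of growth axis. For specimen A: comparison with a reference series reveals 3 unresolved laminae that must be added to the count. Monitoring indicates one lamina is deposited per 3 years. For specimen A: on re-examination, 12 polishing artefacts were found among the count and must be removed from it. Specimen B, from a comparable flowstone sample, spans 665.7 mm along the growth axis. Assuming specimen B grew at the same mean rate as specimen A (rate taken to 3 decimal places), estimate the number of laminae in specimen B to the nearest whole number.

Specimen A: correcting the raw count gives 2384 − 12 + 3 = 2375 true laminae.
Specimen A: at 3 years per lamina, 2375 × 3 = 7125 years.
A: 291.9 mm over 7125 years gives 291.9 / 7125 ≈ 0.041 mm/year.
Specimen B: 665.7 mm / 0.041 mm per year = 16236.59 years; at 3 years per lamina that is 16236.59 / 3 ≈ 5412 laminae.

5412 laminae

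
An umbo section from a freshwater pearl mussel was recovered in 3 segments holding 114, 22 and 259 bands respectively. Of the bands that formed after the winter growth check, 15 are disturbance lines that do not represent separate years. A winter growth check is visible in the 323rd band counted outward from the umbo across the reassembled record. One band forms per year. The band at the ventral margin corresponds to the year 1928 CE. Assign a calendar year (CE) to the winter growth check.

Total bands = 114 + 22 + 259 = 395.
Between band 323 and the ventral margin there are 395 − 323 = 72 bands.
Removing the 15 false bands leaves 72 − 15 = 57 true bands beyond the winter growth check.
The band at the ventral margin is 1928 CE, so the winter growth check dates to 1928 − 57 = 1871 CE.

1871 CE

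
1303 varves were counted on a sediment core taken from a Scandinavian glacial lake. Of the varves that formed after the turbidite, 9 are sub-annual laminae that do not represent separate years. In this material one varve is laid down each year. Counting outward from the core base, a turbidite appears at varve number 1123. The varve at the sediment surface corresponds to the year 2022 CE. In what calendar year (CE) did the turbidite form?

1851 CE

Between varve 1123 and the sediment surface there are 1303 − 1123 = 180 varves.
180 − 9 false = 171 true varves after the turbidite.
2022 − 171 = 1851 CE.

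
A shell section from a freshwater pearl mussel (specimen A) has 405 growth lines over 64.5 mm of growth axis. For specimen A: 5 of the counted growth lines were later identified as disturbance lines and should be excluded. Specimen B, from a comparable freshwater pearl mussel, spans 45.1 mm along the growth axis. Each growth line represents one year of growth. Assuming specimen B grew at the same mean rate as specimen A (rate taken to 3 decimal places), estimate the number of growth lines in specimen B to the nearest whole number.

Specimen A: true growth line count = 405 − 5 = 400.
A: Mean rate = 64.5 mm / 400 years ≈ 0.161 mm/year.
B spans 45.1 / 0.161 = 280.12 years ≈ 280 growth lines.

280 growth lines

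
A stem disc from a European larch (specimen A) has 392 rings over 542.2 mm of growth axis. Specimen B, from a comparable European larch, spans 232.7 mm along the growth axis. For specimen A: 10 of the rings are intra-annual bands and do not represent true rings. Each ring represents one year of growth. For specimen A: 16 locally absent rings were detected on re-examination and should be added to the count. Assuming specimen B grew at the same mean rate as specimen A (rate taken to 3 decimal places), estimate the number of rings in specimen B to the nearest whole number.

171 rings

Specimen A: adjusted count: 392 − 10 + 16 = 398 rings.
A: 542.2 mm over 398 years gives 542.2 / 398 ≈ 1.362 mm per year.
Specimen B: 232.7 mm / 1.362 mm per year = 170.85 years ≈ 171 rings.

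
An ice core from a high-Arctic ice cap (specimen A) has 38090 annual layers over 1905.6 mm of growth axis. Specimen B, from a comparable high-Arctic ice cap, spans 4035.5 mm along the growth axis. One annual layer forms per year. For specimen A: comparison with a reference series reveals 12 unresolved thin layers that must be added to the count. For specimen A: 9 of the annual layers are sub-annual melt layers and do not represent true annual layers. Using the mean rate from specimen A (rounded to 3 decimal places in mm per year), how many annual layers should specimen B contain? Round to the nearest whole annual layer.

Specimen A: adjusted count: 38090 − 9 + 12 = 38093 annual layers.
A: Mean rate = 1905.6 mm / 38093 years ≈ 0.050 mm/year.
B spans 4035.5 / 0.050 = 80710.00 years ≈ 80710 annual layers.

80710 annual layers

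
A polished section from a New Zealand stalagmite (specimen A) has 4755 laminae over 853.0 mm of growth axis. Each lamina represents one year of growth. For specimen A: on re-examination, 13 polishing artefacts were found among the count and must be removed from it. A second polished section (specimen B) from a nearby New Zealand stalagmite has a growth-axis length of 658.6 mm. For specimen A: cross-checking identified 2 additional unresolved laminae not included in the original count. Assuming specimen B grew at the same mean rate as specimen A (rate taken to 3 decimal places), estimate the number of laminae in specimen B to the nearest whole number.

Specimen A: adjusted count: 4755 − 13 + 2 = 4744 laminae.
A: Mean rate = 853.0 mm / 4744 years ≈ 0.180 mm/year.
Specimen B: 658.6 mm / 0.180 mm per year = 3658.89 years ≈ 3659 laminae.

3659 laminae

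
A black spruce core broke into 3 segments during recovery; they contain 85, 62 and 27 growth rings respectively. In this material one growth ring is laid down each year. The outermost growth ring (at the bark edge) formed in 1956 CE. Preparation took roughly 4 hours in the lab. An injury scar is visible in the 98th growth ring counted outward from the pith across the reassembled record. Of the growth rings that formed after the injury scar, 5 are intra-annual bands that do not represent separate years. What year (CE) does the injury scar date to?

Total growth rings = 85 + 62 + 27 = 174.
174 − 98 = 76 growth rings lie beyond the injury scar toward the bark edge.
Removing the 5 false growth rings leaves 76 − 5 = 71 true growth rings beyond the injury scar.
1956 − 71 = 1885 CE.

1885 CE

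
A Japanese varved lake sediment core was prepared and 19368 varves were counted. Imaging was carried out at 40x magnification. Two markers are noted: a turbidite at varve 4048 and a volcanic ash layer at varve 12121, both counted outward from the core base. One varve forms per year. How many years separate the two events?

8073 years

Separation: 12121 − 4048 = 8073 varves.
At one varve per year, 8073 years elapsed between them.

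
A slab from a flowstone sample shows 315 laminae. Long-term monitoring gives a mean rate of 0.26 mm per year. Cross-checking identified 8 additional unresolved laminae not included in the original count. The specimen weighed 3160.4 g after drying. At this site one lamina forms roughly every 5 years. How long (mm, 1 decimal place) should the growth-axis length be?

Adjusted count: 315 + 8 = 323 laminae.
323 laminae at 5 years each span 323 × 5 = 1615 years.
1615 years at 0.26 mm/year gives 0.26 × 1615 = 419.9 mm.

419.9 mm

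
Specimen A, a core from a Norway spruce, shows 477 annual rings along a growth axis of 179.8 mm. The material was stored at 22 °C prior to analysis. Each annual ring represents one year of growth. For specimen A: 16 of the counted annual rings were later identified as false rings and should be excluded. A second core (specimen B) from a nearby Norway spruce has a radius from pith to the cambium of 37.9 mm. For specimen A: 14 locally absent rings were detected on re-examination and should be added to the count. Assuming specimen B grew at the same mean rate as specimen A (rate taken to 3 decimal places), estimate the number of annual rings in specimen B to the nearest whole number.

100 annual rings

Specimen A: after corrections the count is 477 − 16 + 14 = 475 annual rings.
A: Extension rate ≈ 179.8 / 475 = 0.379 mm/yr.
B spans 37.9 / 0.379 = 100.00 years ≈ 100 annual rings.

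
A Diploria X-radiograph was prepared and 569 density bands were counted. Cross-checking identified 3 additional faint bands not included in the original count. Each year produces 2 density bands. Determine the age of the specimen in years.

After corrections the count is 569 + 3 = 572 density bands.
With 2 density bands per year, 572 / 2 = 286 years.

286 years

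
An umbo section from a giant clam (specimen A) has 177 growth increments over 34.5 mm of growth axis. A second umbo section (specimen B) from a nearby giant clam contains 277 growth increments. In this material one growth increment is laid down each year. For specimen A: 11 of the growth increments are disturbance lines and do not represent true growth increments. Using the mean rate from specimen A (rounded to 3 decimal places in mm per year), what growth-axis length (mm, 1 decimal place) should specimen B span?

Specimen A: true growth increment count = 177 − 11 = 166.
A: Extension rate ≈ 34.5 / 166 = 0.208 mm/yr.
B's length ≈ 0.208 × 277 = 57.6 mm.

57.6 mm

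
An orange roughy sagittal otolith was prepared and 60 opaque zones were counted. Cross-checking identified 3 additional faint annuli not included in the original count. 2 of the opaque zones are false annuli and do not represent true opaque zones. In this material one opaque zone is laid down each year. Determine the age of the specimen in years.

61 years

True opaque zone count = 60 − 2 + 3 = 61.
With a one-to-one opaque zone periodicity this is 61 years.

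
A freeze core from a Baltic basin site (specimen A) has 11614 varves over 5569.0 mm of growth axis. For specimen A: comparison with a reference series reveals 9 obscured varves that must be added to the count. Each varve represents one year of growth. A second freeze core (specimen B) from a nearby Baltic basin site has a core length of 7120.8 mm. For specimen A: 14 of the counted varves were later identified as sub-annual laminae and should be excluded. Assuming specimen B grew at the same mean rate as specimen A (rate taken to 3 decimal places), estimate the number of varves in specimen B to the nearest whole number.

14835 varves

Specimen A: correcting the raw count gives 11614 − 14 + 9 = 11609 true varves.
A: Mean rate = 5569.0 mm / 11609 years ≈ 0.480 mm/yr.
B spans 7120.8 / 0.480 = 14835.00 years ≈ 14835 varves.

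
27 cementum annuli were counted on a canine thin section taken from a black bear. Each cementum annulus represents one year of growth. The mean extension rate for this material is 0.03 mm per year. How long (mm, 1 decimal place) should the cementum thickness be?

0.8 mm

27 years of growth are recorded.
Predicted length = 0.03 mm/year × 27 years = 0.8 mm.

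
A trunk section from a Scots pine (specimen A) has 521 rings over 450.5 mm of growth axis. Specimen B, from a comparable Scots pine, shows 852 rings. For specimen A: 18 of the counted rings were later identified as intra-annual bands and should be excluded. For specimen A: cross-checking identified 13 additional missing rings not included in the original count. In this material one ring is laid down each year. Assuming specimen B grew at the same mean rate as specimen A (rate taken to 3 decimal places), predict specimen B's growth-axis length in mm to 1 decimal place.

743.8 mm

Specimen A: adjusted count: 521 − 18 + 13 = 516 rings.
A: Mean rate = 450.5 mm / 516 years ≈ 0.873 mm/yr.
For B, 0.873 mm/year × 852 years = 743.8 mm.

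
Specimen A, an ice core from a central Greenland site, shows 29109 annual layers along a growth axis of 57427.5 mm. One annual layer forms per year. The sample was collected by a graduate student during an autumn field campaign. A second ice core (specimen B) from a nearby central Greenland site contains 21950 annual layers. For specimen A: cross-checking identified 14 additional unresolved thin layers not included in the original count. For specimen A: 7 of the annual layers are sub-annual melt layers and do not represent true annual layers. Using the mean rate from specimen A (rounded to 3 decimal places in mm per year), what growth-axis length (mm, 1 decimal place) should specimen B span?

Specimen A: adjusted count: 29109 − 7 + 14 = 29116 annual layers.
A: Mean rate = 57427.5 mm / 29116 years ≈ 1.972 mm per year.
Length of B = 1.972 × 21950 = 43285.4 mm.

43285.4 mm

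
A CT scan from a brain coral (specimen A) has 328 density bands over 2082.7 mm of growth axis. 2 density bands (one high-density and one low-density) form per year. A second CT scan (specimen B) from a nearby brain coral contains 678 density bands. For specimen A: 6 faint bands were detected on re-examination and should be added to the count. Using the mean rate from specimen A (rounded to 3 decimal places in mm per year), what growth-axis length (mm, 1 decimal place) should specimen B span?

4227.7 mm

Specimen A: after corrections the count is 328 + 6 = 334 density bands.
Specimen A: dividing by 2 density bands per year: 334 / 2 = 167 years.
A: 2082.7 mm over 167 years gives 2082.7 / 167 ≈ 12.471 mm per year.
Specimen B: with 2 density bands per year, 678 / 2 = 339 years. Length of B = 12.471 × 339 = 4227.7 mm.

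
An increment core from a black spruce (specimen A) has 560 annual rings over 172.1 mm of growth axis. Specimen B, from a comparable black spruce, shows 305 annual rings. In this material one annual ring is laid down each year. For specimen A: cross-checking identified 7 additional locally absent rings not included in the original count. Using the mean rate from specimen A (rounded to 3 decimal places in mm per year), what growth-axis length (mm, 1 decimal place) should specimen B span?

92.7 mm

Specimen A: true annual ring count = 560 + 7 = 567.
A: Extension rate ≈ 172.1 / 567 = 0.304 mm per year.
B's length ≈ 0.304 × 305 = 92.7 mm.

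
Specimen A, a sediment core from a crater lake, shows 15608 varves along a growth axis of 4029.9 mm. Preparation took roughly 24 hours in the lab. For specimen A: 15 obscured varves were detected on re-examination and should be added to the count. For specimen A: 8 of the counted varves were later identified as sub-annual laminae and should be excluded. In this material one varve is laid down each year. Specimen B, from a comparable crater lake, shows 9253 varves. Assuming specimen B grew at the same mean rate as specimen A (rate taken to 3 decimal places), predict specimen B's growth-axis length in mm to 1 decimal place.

2387.3 mm

Specimen A: true varve count = 15608 − 8 + 15 = 15615.
A: Extension rate ≈ 4029.9 / 15615 = 0.258 mm/year.
Length of B = 0.258 × 9253 = 2387.3 mm.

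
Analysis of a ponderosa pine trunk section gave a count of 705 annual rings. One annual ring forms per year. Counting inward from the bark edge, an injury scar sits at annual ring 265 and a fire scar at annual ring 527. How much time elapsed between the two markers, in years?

Separation: 527 − 265 = 262 annual rings.
One annual ring per year makes the interval 262 years.

262 years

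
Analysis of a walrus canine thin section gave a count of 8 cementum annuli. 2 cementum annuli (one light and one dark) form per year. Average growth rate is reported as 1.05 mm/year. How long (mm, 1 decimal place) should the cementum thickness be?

With 2 cementum annuli per year, 8 / 2 = 4 years.
Length ≈ 1.05 × 4 = 4.2 mm.

4.2 mm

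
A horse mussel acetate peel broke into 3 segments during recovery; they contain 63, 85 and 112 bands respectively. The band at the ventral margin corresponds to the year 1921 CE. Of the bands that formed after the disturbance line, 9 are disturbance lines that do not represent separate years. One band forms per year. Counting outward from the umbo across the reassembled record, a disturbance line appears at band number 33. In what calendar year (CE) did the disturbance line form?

1703 CE

Total bands = 63 + 85 + 112 = 260.
Between band 33 and the ventral margin there are 260 − 33 = 227 bands.
Excluding 9 false bands: 227 − 9 = 218.
The band at the ventral margin is 1921 CE, so the disturbance line dates to 1921 − 218 = 1703 CE.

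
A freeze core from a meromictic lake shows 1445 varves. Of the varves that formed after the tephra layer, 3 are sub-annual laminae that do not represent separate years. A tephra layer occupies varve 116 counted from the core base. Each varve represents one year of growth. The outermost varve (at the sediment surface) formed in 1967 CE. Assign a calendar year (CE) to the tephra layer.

641 CE

Between varve 116 and the sediment surface there are 1445 − 116 = 1329 varves.
Removing the 3 false varves leaves 1329 − 3 = 1326 true varves beyond the tephra layer.
The varve at the sediment surface is 1967 CE, so the tephra layer dates to 1967 − 1326 = 641 CE.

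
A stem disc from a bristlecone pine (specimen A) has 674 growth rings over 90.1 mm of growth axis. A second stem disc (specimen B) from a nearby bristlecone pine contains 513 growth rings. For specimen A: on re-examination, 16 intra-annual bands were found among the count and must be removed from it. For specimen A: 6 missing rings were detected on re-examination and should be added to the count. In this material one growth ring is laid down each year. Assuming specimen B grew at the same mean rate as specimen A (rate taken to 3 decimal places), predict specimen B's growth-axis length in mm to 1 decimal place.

Specimen A: adjusted count: 674 − 16 + 6 = 664 growth rings.
A: 90.1 mm over 664 years gives 90.1 / 664 ≈ 0.136 mm/year.
B's length ≈ 0.136 × 513 = 69.8 mm.

69.8 mm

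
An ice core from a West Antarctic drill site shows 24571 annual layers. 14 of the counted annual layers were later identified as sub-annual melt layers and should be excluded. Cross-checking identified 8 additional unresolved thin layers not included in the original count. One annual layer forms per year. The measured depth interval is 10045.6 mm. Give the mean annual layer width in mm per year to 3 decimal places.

0.409 mm per year

True annual layer count = 24571 − 14 + 8 = 24565.
10045.6 mm over 24565 years gives 10045.6 / 24565 ≈ 0.409 mm per year.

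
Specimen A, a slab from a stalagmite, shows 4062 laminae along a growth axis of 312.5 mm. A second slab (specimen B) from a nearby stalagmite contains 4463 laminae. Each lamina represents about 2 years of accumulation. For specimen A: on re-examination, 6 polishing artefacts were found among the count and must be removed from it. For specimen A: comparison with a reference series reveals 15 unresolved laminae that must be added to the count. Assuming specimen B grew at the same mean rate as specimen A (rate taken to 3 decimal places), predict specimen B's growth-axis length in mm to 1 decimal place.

Specimen A: after corrections the count is 4062 − 6 + 15 = 4071 laminae.
Specimen A: 4071 laminae at 2 years each span 4071 × 2 = 8142 years.
A: Mean rate = 312.5 mm / 8142 years ≈ 0.038 mm per year.
Specimen B: multiplying by 2 years per lamina: 4463 × 2 = 8926 years. B's length ≈ 0.038 × 8926 = 339.2 mm.

339.2 mm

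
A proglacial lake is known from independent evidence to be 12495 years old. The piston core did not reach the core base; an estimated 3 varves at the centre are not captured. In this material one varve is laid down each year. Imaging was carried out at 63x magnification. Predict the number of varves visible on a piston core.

One varve per year gives 12495 varves over 12495 years.
12495 − 3 missed = 12492 varves expected in the prepared section.

12492 varves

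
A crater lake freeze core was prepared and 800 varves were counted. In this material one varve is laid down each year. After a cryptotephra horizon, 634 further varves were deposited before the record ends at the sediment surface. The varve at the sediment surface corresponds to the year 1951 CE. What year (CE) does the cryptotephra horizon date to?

1317 CE

634 varves formed after the cryptotephra horizon.
1951 − 634 = 1317 CE.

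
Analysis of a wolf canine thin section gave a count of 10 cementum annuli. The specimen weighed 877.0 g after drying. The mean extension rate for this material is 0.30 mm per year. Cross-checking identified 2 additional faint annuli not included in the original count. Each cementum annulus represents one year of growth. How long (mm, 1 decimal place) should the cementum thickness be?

Correcting the raw count gives 10 + 2 = 12 true cementum annuli.
12 years at 0.30 mm/year gives 0.30 × 12 = 3.6 mm.

3.6 mm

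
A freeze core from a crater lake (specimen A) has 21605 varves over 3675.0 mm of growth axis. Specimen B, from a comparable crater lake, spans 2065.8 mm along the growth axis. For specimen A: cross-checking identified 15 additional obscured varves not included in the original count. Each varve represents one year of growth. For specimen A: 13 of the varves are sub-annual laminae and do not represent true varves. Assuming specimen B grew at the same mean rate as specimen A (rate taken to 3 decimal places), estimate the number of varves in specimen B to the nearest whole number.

12152 varves

Specimen A: adjusted count: 21605 − 13 + 15 = 21607 varves.
A: 3675.0 mm over 21607 years gives 3675.0 / 21607 ≈ 0.170 mm/year.
For B, 2065.8 / 0.170 = 12151.76 years ≈ 12152 varves.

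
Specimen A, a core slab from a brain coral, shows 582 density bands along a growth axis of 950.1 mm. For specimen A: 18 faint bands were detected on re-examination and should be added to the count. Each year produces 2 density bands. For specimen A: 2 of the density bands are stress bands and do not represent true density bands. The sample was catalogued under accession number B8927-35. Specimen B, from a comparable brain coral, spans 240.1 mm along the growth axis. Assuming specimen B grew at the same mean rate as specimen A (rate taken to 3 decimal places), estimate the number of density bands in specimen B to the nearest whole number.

Specimen A: adjusted count: 582 − 2 + 18 = 598 density bands.
Specimen A: with 2 density bands per year, 598 / 2 = 299 years.
A: Extension rate ≈ 950.1 / 299 = 3.178 mm/yr.
For B, 240.1 / 3.178 = 75.55 years; at 2 density bands per year that is 75.55 × 2 ≈ 151 density bands.

151 density bands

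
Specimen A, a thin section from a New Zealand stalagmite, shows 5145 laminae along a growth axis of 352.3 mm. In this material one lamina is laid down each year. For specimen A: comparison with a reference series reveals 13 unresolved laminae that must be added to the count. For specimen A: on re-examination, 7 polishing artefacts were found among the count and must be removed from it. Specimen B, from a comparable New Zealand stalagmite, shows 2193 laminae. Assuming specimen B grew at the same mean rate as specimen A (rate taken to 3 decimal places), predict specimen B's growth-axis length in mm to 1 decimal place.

Specimen A: after corrections the count is 5145 − 7 + 13 = 5151 laminae.
A: Mean rate = 352.3 mm / 5151 years ≈ 0.068 mm/year.
For B, 0.068 mm/year × 2193 years = 149.1 mm.

149.1 mm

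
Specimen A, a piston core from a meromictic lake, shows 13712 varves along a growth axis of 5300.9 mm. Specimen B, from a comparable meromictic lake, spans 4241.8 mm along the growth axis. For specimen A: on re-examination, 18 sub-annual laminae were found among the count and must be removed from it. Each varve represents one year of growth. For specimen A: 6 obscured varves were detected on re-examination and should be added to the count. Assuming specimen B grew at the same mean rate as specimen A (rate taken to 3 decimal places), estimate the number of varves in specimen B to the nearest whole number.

10961 varves

Specimen A: adjusted count: 13712 − 18 + 6 = 13700 varves.
A: Extension rate ≈ 5300.9 / 13700 = 0.387 mm/year.
B spans 4241.8 / 0.387 = 10960.72 years ≈ 10961 varves.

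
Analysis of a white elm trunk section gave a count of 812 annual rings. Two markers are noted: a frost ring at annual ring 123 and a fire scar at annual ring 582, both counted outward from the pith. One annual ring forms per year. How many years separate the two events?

459 years

582 − 123 = 459 annual rings lie between the two events.
One annual ring per year makes the interval 459 years.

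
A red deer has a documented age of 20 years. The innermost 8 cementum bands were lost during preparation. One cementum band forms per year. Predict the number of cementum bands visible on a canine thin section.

At one cementum band per year, 20 years correspond to 20 cementum bands.
Subtracting the 8 cementum bands not captured gives 20 − 8 = 12 cementum bands in the record.

12 cementum bands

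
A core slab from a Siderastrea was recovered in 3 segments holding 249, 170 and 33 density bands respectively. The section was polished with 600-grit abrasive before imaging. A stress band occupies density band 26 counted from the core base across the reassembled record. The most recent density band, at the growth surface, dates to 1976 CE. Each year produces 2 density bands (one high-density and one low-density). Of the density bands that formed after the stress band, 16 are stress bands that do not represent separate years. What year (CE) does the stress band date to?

Total density bands = 249 + 170 + 33 = 452.
452 − 26 = 426 density bands lie beyond the stress band toward the growth surface.
426 − 16 false = 410 true density bands after the stress band.
Dividing by 2 density bands per year: 410 / 2 = 205 years.
The density band at the growth surface is 1976 CE, so the stress band dates to 1976 − 205 = 1771 CE.

1771 CE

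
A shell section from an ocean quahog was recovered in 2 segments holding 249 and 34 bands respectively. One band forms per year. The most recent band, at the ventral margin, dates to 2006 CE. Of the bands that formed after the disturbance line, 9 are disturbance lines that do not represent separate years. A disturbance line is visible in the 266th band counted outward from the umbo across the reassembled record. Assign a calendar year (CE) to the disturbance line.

1998 CE

Total bands = 249 + 34 = 283.
283 − 266 = 17 bands lie beyond the disturbance line toward the ventral margin.
Removing the 9 false bands leaves 17 − 9 = 8 true bands beyond the disturbance line.
Counting back 8 years from 2006 CE places the disturbance line in 2006 − 8 = 1998 CE.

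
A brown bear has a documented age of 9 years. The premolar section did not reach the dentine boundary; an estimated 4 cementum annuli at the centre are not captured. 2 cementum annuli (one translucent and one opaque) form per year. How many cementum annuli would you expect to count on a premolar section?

With 2 cementum annuli per year, 9 years would produce 9 × 2 = 18 cementum annuli.
Less the 4 uncaptured cementum annuli: 18 − 4 = 14.

14 cementum annuli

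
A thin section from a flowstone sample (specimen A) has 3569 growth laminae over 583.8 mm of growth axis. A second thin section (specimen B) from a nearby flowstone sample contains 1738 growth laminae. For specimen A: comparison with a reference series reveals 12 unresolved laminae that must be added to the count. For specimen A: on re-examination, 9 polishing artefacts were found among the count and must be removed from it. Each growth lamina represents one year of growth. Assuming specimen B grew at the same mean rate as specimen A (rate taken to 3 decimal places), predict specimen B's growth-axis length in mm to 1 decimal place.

Specimen A: correcting the raw count gives 3569 − 9 + 12 = 3572 true growth laminae.
A: 583.8 mm over 3572 years gives 583.8 / 3572 ≈ 0.163 mm per year.
B's length ≈ 0.163 × 1738 = 283.3 mm.

283.3 mm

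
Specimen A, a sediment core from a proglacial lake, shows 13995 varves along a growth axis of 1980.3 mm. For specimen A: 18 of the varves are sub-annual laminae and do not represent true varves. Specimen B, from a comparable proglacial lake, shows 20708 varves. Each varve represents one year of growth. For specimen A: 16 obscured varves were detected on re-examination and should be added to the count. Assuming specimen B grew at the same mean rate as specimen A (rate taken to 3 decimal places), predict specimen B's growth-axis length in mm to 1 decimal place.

Specimen A: correcting the raw count gives 13995 − 18 + 16 = 13993 true varves.
A: Extension rate ≈ 1980.3 / 13993 = 0.142 mm per year.
For B, 0.142 mm/year × 20708 years = 2940.5 mm.

2940.5 mm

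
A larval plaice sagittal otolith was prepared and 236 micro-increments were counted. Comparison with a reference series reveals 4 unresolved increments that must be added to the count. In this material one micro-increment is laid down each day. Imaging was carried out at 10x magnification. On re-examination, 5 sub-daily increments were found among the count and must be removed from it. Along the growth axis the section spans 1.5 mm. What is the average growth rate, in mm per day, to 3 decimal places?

0.006 mm per day

Adjusted count: 236 − 5 + 4 = 235 micro-increments.
1.5 mm over 235 days gives 1.5 / 235 ≈ 0.006 mm per day.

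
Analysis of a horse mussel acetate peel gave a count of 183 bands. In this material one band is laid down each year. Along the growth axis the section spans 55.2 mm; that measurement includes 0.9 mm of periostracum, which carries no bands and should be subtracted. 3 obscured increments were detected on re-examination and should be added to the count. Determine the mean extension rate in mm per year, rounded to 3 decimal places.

0.292 mm per year

True band count = 183 + 3 = 186.
Removing the 0.9 mm offcut leaves 55.2 − 0.9 = 54.3 mm.
Mean rate = 54.3 mm / 186 years ≈ 0.292 mm per year.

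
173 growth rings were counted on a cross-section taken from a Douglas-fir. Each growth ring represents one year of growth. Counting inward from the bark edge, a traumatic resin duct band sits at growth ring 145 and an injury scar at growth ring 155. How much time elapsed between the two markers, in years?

155 − 145 = 10 growth rings lie between the two events.
That is 10 years at one growth ring per year.

10 years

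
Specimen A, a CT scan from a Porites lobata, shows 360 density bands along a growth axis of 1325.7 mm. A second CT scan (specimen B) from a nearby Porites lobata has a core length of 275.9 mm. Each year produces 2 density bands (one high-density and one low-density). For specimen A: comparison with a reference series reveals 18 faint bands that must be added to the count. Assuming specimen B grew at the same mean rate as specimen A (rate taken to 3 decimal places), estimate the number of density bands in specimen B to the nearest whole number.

79 density bands

Specimen A: true density band count = 360 + 18 = 378.
Specimen A: with 2 density bands per year, 378 / 2 = 189 years.
A: 1325.7 mm over 189 years gives 1325.7 / 189 ≈ 7.014 mm/yr.
Specimen B: 275.9 mm / 7.014 mm per year = 39.34 years; at 2 density bands per year that is 39.34 × 2 ≈ 79 density bands.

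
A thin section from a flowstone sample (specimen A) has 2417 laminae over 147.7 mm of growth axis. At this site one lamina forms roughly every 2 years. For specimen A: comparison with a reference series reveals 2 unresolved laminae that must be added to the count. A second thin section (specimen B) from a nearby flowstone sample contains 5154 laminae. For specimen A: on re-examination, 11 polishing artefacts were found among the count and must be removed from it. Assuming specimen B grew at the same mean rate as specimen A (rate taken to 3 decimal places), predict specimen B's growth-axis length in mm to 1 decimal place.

319.5 mm

Specimen A: after corrections the count is 2417 − 11 + 2 = 2408 laminae.
Specimen A: at 2 years per lamina, 2408 × 2 = 4816 years.
A: Extension rate ≈ 147.7 / 4816 = 0.031 mm/year.
Specimen B: multiplying by 2 years per lamina: 5154 × 2 = 10308 years. Length of B = 0.031 × 10308 = 319.5 mm.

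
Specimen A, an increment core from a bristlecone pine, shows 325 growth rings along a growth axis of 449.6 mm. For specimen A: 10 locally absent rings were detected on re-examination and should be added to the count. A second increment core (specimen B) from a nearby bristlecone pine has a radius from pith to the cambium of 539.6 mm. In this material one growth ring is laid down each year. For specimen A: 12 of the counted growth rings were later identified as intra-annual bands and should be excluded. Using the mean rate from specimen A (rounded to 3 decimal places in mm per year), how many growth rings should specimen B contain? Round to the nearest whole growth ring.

388 growth rings

Specimen A: correcting the raw count gives 325 − 12 + 10 = 323 true growth rings.
A: Extension rate ≈ 449.6 / 323 = 1.392 mm/year.
B spans 539.6 / 1.392 = 387.64 years ≈ 388 growth rings.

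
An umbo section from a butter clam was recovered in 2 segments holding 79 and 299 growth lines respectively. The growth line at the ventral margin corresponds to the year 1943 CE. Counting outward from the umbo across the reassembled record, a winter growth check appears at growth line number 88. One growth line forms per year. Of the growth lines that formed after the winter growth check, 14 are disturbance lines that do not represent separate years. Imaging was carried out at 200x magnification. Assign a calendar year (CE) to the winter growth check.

Total growth lines = 79 + 299 = 378.
The winter growth check sits at growth line 88 from the umbo, so 378 − 88 = 290 growth lines formed after it.
Removing the 14 false growth lines leaves 290 − 14 = 276 true growth lines beyond the winter growth check.
1943 − 276 = 1667 CE.

1667 CE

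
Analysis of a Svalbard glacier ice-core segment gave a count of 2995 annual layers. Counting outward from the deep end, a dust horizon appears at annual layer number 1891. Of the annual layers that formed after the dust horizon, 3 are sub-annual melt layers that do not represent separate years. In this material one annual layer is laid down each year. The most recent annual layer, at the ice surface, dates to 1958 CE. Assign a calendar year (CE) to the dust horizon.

857 CE

Between annual layer 1891 and the ice surface there are 2995 − 1891 = 1104 annual layers.
Removing the 3 false annual layers leaves 1104 − 3 = 1101 true annual layers beyond the dust horizon.
1958 − 1101 = 857 CE.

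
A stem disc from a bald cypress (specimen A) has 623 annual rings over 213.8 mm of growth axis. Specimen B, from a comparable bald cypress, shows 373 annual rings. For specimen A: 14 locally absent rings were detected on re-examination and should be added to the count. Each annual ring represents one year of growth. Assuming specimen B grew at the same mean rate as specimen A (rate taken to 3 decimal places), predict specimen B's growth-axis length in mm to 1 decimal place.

125.3 mm

Specimen A: after corrections the count is 623 + 14 = 637 annual rings.
A: Extension rate ≈ 213.8 / 637 = 0.336 mm/yr.
B's length ≈ 0.336 × 373 = 125.3 mm.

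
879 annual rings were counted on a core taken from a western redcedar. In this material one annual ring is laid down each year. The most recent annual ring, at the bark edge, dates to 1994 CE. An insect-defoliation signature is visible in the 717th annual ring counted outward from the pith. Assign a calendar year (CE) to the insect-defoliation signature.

879 − 717 = 162 annual rings lie beyond the insect-defoliation signature toward the bark edge.
Counting back 162 years from 1994 CE places the insect-defoliation signature in 1994 − 162 = 1832 CE.

1832 CE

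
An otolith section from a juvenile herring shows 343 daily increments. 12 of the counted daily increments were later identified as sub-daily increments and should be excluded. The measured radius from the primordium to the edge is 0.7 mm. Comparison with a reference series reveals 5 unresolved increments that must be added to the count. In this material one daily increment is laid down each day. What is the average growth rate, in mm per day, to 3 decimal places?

Adjusted count: 343 − 12 + 5 = 336 daily increments.
Extension rate ≈ 0.7 / 336 = 0.002 mm per day.

0.002 mm per day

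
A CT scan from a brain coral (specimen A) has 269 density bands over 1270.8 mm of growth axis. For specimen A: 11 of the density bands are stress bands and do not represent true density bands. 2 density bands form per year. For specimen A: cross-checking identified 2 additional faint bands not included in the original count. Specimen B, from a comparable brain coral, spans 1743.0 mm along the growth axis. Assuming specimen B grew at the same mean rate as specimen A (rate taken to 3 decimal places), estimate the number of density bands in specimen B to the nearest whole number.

357 density bands

Specimen A: true density band count = 269 − 11 + 2 = 260.
Specimen A: with 2 density bands per year, 260 / 2 = 130 years.
A: 1270.8 mm over 130 years gives 1270.8 / 130 ≈ 9.775 mm/yr.
Specimen B: 1743.0 mm / 9.775 mm per year = 178.31 years; at 2 density bands per year that is 178.31 × 2 ≈ 357 density bands.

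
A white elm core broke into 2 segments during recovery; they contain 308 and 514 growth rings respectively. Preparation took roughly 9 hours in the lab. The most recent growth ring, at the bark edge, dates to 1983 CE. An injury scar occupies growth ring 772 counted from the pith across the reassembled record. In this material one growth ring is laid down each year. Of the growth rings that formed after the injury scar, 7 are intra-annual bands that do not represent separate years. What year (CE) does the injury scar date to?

Total growth rings = 308 + 514 = 822.
The injury scar sits at growth ring 772 from the pith, so 822 − 772 = 50 growth rings formed after it.
Removing the 7 false growth rings leaves 50 − 7 = 43 true growth rings beyond the injury scar.
The growth ring at the bark edge is 1983 CE, so the injury scar dates to 1983 − 43 = 1940 CE.

1940 CE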